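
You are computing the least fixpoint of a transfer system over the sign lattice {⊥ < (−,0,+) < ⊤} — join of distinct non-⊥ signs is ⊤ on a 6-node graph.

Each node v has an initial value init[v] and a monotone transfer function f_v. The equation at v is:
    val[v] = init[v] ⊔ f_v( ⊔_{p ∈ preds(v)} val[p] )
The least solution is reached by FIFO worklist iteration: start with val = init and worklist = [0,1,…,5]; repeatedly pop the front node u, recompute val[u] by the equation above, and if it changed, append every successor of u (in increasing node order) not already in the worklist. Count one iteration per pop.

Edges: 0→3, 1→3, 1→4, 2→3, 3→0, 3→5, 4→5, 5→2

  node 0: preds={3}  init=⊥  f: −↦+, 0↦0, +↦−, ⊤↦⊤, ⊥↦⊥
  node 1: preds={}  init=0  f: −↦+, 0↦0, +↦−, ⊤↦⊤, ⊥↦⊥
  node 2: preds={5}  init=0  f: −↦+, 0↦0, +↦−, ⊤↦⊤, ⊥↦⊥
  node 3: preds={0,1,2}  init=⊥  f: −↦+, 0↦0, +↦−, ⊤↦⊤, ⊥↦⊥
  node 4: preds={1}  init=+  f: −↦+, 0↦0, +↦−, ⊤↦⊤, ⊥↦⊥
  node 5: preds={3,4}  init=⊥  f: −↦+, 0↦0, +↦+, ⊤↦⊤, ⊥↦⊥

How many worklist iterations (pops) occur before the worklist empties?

12

Worklist (12 pops):
  #1 pop 0: in=⊥ → ⊥ (no change)
  #2 pop 1: in=⊥ → 0 (no change)
  #3 pop 2: in=⊥ → 0 (no change)
  #4 pop 3: in=0 → 0 (was ⊥); enqueue [0]
  #5 pop 4: in=0 → ⊤ (was +); enqueue []
  #6 pop 5: in=⊤ → ⊤ (was ⊥); enqueue [2]
  #7 pop 0: in=0 → 0 (was ⊥); enqueue [3]
  #8 pop 2: in=⊤ → ⊤ (was 0); enqueue []
  #9 pop 3: in=⊤ → ⊤ (was 0); enqueue [0,5]
  #10 pop 0: in=⊤ → ⊤ (was 0); enqueue [3]
  #11 pop 5: in=⊤ → ⊤ (no change)
  #12 pop 3: in=⊤ → ⊤ (no change)

Fixpoint:
  val[0] = ⊤
  val[1] = 0
  val[2] = ⊤
  val[3] = ⊤
  val[4] = ⊤
  val[5] = ⊤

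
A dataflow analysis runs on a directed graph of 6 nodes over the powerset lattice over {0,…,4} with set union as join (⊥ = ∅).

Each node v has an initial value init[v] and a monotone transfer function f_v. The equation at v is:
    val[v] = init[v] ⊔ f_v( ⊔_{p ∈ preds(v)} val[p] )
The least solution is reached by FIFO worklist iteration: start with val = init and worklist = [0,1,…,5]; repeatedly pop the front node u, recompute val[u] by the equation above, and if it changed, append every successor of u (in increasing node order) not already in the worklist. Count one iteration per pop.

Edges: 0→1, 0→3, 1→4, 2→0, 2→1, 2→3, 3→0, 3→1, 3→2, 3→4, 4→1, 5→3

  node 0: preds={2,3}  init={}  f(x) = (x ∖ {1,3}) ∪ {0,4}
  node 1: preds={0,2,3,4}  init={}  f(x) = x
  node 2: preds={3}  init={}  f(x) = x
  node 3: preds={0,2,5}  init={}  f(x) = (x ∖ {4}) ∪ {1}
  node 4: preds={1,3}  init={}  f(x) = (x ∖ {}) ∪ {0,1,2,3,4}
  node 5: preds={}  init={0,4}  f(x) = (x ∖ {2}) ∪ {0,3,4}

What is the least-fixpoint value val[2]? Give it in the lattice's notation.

{0,1,3}

Worklist (17 pops):
  #1 pop 0: in={} → {0,4} (was {}); enqueue []
  #2 pop 1: in={0,4} → {0,4} (was {}); enqueue []
  #3 pop 2: in={} → {} (no change)
  #4 pop 3: in={0,4} → {0,1} (was {}); enqueue [0,1,2]
  #5 pop 4: in={0,1,4} → {0,1,2,3,4} (was {}); enqueue []
  #6 pop 5: in={} → {0,3,4} (was {0,4}); enqueue [3]
  #7 pop 0: in={0,1} → {0,4} (no change)
  #8 pop 1: in={0,1,2,3,4} → {0,1,2,3,4} (was {0,4}); enqueue [4]
  #9 pop 2: in={0,1} → {0,1} (was {}); enqueue [0,1]
  #10 pop 3: in={0,1,3,4} → {0,1,3} (was {0,1}); enqueue [2]
  #11 pop 4: in={0,1,2,3,4} → {0,1,2,3,4} (no change)
  #12 pop 0: in={0,1,3} → {0,4} (no change)
  #13 pop 1: in={0,1,2,3,4} → {0,1,2,3,4} (no change)
  #14 pop 2: in={0,1,3} → {0,1,3} (was {0,1}); enqueue [0,1,3]
  #15 pop 0: in={0,1,3} → {0,4} (no change)
  #16 pop 1: in={0,1,2,3,4} → {0,1,2,3,4} (no change)
  #17 pop 3: in={0,1,3,4} → {0,1,3} (no change)

Fixpoint:
  val[0] = {0,4}
  val[1] = {0,1,2,3,4}
  val[2] = {0,1,3}
  val[3] = {0,1,3}
  val[4] = {0,1,2,3,4}
  val[5] = {0,3,4}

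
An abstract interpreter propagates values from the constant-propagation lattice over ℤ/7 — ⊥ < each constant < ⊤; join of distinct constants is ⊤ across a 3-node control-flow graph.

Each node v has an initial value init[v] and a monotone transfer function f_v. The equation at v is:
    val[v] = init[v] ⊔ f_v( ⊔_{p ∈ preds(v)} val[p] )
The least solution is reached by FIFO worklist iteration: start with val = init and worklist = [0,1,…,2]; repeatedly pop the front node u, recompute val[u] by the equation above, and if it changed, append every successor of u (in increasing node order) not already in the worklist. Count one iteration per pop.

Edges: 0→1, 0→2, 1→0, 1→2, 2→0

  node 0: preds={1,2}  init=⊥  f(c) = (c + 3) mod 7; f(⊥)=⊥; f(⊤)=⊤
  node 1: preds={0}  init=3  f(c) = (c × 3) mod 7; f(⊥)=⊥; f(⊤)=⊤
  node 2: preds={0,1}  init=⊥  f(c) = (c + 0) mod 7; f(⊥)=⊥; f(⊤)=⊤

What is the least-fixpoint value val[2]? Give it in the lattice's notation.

Iteration log — 6 steps:
  step 1. node 0  ⊔preds=3  new=6  old=⊥  +wl: 
  step 2. node 1  ⊔preds=6  new=⊤  old=3  +wl: 0
  step 3. node 2  ⊔preds=⊤  new=⊤  old=⊥  +wl: 
  step 4. node 0  ⊔preds=⊤  new=⊤  old=6  +wl: 1,2
  step 5. node 1  ⊔preds=⊤  new=⊤  stable
  step 6. node 2  ⊔preds=⊤  new=⊤  stable

Least fixpoint reached:
  node 0: ⊤
  node 1: ⊤
  node 2: ⊤

⊤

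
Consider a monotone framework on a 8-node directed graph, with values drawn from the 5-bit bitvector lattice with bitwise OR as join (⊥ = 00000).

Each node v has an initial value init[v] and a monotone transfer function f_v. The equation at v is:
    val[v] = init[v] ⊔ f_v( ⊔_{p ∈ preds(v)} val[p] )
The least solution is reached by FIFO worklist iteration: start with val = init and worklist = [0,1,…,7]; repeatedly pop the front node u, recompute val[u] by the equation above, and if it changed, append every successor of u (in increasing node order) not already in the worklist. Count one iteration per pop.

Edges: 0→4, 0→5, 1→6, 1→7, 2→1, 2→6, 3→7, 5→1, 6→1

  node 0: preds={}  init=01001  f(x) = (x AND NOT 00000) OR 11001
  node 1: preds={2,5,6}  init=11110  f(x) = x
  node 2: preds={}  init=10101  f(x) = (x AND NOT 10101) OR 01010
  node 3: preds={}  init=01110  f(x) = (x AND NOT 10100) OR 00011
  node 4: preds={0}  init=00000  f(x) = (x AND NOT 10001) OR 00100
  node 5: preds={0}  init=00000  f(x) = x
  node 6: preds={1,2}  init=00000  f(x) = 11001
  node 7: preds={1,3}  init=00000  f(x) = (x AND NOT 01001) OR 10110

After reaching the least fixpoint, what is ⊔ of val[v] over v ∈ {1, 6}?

Iteration log — 9 steps:
  step 1. node 0  ⊔preds=00000  new=11001  old=01001  +wl: 
  step 2. node 1  ⊔preds=10101  new=11111  old=11110  +wl: 
  step 3. node 2  ⊔preds=00000  new=11111  old=10101  +wl: 1
  step 4. node 3  ⊔preds=00000  new=01111  old=01110  +wl: 
  step 5. node 4  ⊔preds=11001  new=01100  old=00000  +wl: 
  step 6. node 5  ⊔preds=11001  new=11001  old=00000  +wl: 
  step 7. node 6  ⊔preds=11111  new=11001  old=00000  +wl: 
  step 8. node 7  ⊔preds=11111  new=10110  old=00000  +wl: 
  step 9. node 1  ⊔preds=11111  new=11111  stable

Least fixpoint reached:
  node 0: 11001
  node 1: 11111
  node 2: 11111
  node 3: 01111
  node 4: 01100
  node 5: 11001
  node 6: 11001
  node 7: 10110

11111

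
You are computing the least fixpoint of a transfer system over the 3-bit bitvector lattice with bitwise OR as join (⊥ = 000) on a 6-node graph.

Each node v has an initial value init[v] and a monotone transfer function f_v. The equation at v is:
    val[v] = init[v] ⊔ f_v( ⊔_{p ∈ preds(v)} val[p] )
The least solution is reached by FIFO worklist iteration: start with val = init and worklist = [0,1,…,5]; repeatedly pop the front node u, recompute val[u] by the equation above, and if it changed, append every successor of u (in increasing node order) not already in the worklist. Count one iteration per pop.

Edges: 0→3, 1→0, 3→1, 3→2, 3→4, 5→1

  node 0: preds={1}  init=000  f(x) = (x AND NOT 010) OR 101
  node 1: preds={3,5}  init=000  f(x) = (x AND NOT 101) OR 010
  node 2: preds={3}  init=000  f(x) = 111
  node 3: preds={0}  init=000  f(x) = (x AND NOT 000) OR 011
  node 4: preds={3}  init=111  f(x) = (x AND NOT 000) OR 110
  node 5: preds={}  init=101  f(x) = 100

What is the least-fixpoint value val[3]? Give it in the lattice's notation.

Trace (9 dequeues):
  [1] u=0 | in 000 | out 101 | prev 000 | push {}
  [2] u=1 | in 101 | out 010 | prev 000 | push {0}
  [3] u=2 | in 000 | out 111 | prev 000 | push {}
  [4] u=3 | in 101 | out 111 | prev 000 | push {1,2}
  [5] u=4 | in 111 | out 111 | ==
  [6] u=5 | in 000 | out 101 | ==
  [7] u=0 | in 010 | out 101 | ==
  [8] u=1 | in 111 | out 010 | ==
  [9] u=2 | in 111 | out 111 | ==

Converged values:
  [0] 101
  [1] 010
  [2] 111
  [3] 111
  [4] 111
  [5] 101

111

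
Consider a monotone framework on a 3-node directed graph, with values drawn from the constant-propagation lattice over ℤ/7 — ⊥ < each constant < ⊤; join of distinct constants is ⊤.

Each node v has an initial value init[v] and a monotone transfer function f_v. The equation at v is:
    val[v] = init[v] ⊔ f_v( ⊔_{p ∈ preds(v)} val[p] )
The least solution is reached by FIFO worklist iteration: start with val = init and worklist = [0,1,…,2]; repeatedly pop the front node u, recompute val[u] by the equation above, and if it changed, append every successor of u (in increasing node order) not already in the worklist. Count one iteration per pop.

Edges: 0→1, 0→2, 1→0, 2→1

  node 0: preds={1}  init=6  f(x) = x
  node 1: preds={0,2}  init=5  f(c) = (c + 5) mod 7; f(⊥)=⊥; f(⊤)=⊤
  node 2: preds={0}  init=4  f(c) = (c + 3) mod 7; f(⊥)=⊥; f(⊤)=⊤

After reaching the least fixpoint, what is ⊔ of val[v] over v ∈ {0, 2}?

⊤

Worklist (5 pops):
  #1 pop 0: in=5 → ⊤ (was 6); enqueue []
  #2 pop 1: in=⊤ → ⊤ (was 5); enqueue [0]
  #3 pop 2: in=⊤ → ⊤ (was 4); enqueue [1]
  #4 pop 0: in=⊤ → ⊤ (no change)
  #5 pop 1: in=⊤ → ⊤ (no change)

Fixpoint:
  val[0] = ⊤
  val[1] = ⊤
  val[2] = ⊤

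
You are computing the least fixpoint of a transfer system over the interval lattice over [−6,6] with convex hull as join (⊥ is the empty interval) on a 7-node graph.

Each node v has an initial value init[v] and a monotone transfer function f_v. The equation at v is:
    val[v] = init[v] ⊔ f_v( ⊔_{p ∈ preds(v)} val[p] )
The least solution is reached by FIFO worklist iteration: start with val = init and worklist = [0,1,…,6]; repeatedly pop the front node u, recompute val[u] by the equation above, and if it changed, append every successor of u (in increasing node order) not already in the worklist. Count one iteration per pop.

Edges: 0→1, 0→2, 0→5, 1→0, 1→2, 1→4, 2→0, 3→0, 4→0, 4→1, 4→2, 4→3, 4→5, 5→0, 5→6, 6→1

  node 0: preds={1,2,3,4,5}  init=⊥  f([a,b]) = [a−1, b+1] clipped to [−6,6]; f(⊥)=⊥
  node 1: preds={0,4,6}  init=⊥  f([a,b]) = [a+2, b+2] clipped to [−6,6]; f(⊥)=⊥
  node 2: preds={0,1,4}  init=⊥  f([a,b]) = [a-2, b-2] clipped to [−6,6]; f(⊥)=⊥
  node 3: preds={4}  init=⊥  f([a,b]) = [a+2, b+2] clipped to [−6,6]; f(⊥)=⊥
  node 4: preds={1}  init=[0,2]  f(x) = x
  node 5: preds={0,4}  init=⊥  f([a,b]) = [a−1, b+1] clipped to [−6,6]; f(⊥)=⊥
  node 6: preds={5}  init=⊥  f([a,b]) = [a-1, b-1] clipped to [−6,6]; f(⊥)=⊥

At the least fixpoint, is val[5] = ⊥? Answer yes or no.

no

Trace (28 dequeues):
  [1] u=0 | in [0,2] | out [-1,3] | prev ⊥ | push {}
  [2] u=1 | in [-1,3] | out [1,5] | prev ⊥ | push {0}
  [3] u=2 | in [-1,5] | out [-3,3] | prev ⊥ | push {}
  [4] u=3 | in [0,2] | out [2,4] | prev ⊥ | push {}
  [5] u=4 | in [1,5] | out [0,5] | prev [0,2] | push {1,2,3}
  [6] u=5 | in [-1,5] | out [-2,6] | prev ⊥ | push {}
  [7] u=6 | in [-2,6] | out [-3,5] | prev ⊥ | push {}
  [8] u=0 | in [-3,6] | out [-4,6] | prev [-1,3] | push {5}
  [9] u=1 | in [-4,6] | out [-2,6] | prev [1,5] | push {0,4}
  [10] u=2 | in [-4,6] | out [-6,4] | prev [-3,3] | push {}
  [11] u=3 | in [0,5] | out [2,6] | prev [2,4] | push {}
  [12] u=5 | in [-4,6] | out [-5,6] | prev [-2,6] | push {6}
  [13] u=0 | in [-6,6] | out [-6,6] | prev [-4,6] | push {1,2,5}
  [14] u=4 | in [-2,6] | out [-2,6] | prev [0,5] | push {0,3}
  [15] u=6 | in [-5,6] | out [-6,5] | prev [-3,5] | push {}
  [16] u=1 | in [-6,6] | out [-4,6] | prev [-2,6] | push {4}
  [17] u=2 | in [-6,6] | out [-6,4] | ==
  [18] u=5 | in [-6,6] | out [-6,6] | prev [-5,6] | push {6}
  [19] u=0 | in [-6,6] | out [-6,6] | ==
  [20] u=3 | in [-2,6] | out [0,6] | prev [2,6] | push {0}
  [21] u=4 | in [-4,6] | out [-4,6] | prev [-2,6] | push {1,2,3,5}
  [22] u=6 | in [-6,6] | out [-6,5] | ==
  [23] u=0 | in [-6,6] | out [-6,6] | ==
  [24] u=1 | in [-6,6] | out [-4,6] | ==
  [25] u=2 | in [-6,6] | out [-6,4] | ==
  [26] u=3 | in [-4,6] | out [-2,6] | prev [0,6] | push {0}
  [27] u=5 | in [-6,6] | out [-6,6] | ==
  [28] u=0 | in [-6,6] | out [-6,6] | ==

Converged values:
  [0] [-6,6]
  [1] [-4,6]
  [2] [-6,4]
  [3] [-2,6]
  [4] [-4,6]
  [5] [-6,6]
  [6] [-6,5]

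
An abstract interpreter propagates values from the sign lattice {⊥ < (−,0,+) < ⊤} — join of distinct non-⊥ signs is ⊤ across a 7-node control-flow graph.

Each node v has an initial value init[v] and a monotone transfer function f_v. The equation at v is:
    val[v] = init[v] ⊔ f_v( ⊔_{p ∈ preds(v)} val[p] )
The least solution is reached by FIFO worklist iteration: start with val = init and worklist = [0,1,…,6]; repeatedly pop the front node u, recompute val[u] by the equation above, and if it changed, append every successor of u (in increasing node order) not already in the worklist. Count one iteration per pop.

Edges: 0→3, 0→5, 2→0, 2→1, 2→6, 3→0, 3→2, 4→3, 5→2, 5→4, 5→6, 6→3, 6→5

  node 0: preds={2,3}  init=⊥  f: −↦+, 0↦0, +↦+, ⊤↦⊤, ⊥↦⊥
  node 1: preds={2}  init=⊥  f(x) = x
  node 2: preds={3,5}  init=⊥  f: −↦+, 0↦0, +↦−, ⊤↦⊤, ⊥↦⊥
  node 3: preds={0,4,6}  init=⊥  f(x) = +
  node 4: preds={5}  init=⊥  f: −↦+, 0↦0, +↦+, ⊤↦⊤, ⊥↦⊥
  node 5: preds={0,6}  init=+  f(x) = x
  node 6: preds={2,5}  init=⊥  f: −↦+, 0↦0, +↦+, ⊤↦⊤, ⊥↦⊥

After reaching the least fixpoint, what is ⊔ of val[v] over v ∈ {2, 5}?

Iteration log — 18 steps:
  step 1. node 0  ⊔preds=⊥  new=⊥  stable
  step 2. node 1  ⊔preds=⊥  new=⊥  stable
  step 3. node 2  ⊔preds=+  new=−  old=⊥  +wl: 0,1
  step 4. node 3  ⊔preds=⊥  new=+  old=⊥  +wl: 2
  step 5. node 4  ⊔preds=+  new=+  old=⊥  +wl: 3
  step 6. node 5  ⊔preds=⊥  new=+  stable
  step 7. node 6  ⊔preds=⊤  new=⊤  old=⊥  +wl: 5
  step 8. node 0  ⊔preds=⊤  new=⊤  old=⊥  +wl: 
  step 9. node 1  ⊔preds=−  new=−  old=⊥  +wl: 
  step 10. node 2  ⊔preds=+  new=−  stable
  step 11. node 3  ⊔preds=⊤  new=+  stable
  step 12. node 5  ⊔preds=⊤  new=⊤  old=+  +wl: 2,4,6
  step 13. node 2  ⊔preds=⊤  new=⊤  old=−  +wl: 0,1
  step 14. node 4  ⊔preds=⊤  new=⊤  old=+  +wl: 3
  step 15. node 6  ⊔preds=⊤  new=⊤  stable
  step 16. node 0  ⊔preds=⊤  new=⊤  stable
  step 17. node 1  ⊔preds=⊤  new=⊤  old=−  +wl: 
  step 18. node 3  ⊔preds=⊤  new=+  stable

Least fixpoint reached:
  node 0: ⊤
  node 1: ⊤
  node 2: ⊤
  node 3: +
  node 4: ⊤
  node 5: ⊤
  node 6: ⊤

⊤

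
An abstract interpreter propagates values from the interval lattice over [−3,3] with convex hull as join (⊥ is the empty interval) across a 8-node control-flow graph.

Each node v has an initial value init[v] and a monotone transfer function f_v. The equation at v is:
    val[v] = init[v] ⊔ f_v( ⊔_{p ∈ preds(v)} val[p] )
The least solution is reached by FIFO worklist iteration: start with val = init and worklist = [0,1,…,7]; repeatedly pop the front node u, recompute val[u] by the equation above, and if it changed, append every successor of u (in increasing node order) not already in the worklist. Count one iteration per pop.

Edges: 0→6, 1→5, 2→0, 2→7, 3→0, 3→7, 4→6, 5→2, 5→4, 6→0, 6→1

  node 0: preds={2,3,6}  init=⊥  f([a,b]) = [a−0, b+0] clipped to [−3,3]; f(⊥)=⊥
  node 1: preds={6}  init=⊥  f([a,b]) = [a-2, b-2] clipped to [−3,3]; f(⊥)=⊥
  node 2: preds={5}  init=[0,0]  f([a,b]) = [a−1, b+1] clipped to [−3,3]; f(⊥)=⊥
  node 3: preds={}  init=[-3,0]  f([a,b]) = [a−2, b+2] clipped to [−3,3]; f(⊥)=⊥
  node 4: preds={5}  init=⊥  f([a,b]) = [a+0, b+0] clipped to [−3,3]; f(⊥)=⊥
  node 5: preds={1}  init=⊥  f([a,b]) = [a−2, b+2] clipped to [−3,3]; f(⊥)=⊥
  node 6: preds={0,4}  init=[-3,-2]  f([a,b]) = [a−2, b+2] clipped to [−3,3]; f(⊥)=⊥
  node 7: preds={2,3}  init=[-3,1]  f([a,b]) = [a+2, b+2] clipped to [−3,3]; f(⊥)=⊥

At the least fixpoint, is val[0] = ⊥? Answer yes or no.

no

Worklist (26 pops):
  #1 pop 0: in=[-3,0] → [-3,0] (was ⊥); enqueue []
  #2 pop 1: in=[-3,-2] → [-3,-3] (was ⊥); enqueue []
  #3 pop 2: in=⊥ → [0,0] (no change)
  #4 pop 3: in=⊥ → [-3,0] (no change)
  #5 pop 4: in=⊥ → ⊥ (no change)
  #6 pop 5: in=[-3,-3] → [-3,-1] (was ⊥); enqueue [2,4]
  #7 pop 6: in=[-3,0] → [-3,2] (was [-3,-2]); enqueue [0,1]
  #8 pop 7: in=[-3,0] → [-3,2] (was [-3,1]); enqueue []
  #9 pop 2: in=[-3,-1] → [-3,0] (was [0,0]); enqueue [7]
  #10 pop 4: in=[-3,-1] → [-3,-1] (was ⊥); enqueue [6]
  #11 pop 0: in=[-3,2] → [-3,2] (was [-3,0]); enqueue []
  #12 pop 1: in=[-3,2] → [-3,0] (was [-3,-3]); enqueue [5]
  #13 pop 7: in=[-3,0] → [-3,2] (no change)
  #14 pop 6: in=[-3,2] → [-3,3] (was [-3,2]); enqueue [0,1]
  #15 pop 5: in=[-3,0] → [-3,2] (was [-3,-1]); enqueue [2,4]
  #16 pop 0: in=[-3,3] → [-3,3] (was [-3,2]); enqueue [6]
  #17 pop 1: in=[-3,3] → [-3,1] (was [-3,0]); enqueue [5]
  #18 pop 2: in=[-3,2] → [-3,3] (was [-3,0]); enqueue [0,7]
  #19 pop 4: in=[-3,2] → [-3,2] (was [-3,-1]); enqueue []
  #20 pop 6: in=[-3,3] → [-3,3] (no change)
  #21 pop 5: in=[-3,1] → [-3,3] (was [-3,2]); enqueue [2,4]
  #22 pop 0: in=[-3,3] → [-3,3] (no change)
  #23 pop 7: in=[-3,3] → [-3,3] (was [-3,2]); enqueue []
  #24 pop 2: in=[-3,3] → [-3,3] (no change)
  #25 pop 4: in=[-3,3] → [-3,3] (was [-3,2]); enqueue [6]
  #26 pop 6: in=[-3,3] → [-3,3] (no change)

Fixpoint:
  val[0] = [-3,3]
  val[1] = [-3,1]
  val[2] = [-3,3]
  val[3] = [-3,0]
  val[4] = [-3,3]
  val[5] = [-3,3]
  val[6] = [-3,3]
  val[7] = [-3,3]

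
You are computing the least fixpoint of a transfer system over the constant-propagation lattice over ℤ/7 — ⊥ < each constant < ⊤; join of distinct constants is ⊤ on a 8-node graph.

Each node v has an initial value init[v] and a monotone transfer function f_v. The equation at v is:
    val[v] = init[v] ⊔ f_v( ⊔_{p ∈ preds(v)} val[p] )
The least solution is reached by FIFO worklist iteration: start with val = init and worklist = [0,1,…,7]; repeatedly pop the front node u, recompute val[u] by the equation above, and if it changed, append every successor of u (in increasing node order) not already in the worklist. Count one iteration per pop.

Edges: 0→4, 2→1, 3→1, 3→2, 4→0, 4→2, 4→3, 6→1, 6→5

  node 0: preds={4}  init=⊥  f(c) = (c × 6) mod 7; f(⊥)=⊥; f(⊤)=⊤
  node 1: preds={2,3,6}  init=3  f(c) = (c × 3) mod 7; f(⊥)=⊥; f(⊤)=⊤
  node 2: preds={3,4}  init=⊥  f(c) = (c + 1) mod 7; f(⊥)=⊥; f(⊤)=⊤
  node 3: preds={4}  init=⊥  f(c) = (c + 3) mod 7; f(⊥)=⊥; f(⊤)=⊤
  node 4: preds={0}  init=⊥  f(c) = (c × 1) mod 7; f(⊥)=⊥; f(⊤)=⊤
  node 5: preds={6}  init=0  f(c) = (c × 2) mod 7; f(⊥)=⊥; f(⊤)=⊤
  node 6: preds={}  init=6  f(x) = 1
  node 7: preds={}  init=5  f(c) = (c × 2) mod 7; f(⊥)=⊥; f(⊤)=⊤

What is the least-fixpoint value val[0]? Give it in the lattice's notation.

Iteration log — 10 steps:
  step 1. node 0  ⊔preds=⊥  new=⊥  stable
  step 2. node 1  ⊔preds=6  new=⊤  old=3  +wl: 
  step 3. node 2  ⊔preds=⊥  new=⊥  stable
  step 4. node 3  ⊔preds=⊥  new=⊥  stable
  step 5. node 4  ⊔preds=⊥  new=⊥  stable
  step 6. node 5  ⊔preds=6  new=⊤  old=0  +wl: 
  step 7. node 6  ⊔preds=⊥  new=⊤  old=6  +wl: 1,5
  step 8. node 7  ⊔preds=⊥  new=5  stable
  step 9. node 1  ⊔preds=⊤  new=⊤  stable
  step 10. node 5  ⊔preds=⊤  new=⊤  stable

Least fixpoint reached:
  node 0: ⊥
  node 1: ⊤
  node 2: ⊥
  node 3: ⊥
  node 4: ⊥
  node 5: ⊤
  node 6: ⊤
  node 7: 5

⊥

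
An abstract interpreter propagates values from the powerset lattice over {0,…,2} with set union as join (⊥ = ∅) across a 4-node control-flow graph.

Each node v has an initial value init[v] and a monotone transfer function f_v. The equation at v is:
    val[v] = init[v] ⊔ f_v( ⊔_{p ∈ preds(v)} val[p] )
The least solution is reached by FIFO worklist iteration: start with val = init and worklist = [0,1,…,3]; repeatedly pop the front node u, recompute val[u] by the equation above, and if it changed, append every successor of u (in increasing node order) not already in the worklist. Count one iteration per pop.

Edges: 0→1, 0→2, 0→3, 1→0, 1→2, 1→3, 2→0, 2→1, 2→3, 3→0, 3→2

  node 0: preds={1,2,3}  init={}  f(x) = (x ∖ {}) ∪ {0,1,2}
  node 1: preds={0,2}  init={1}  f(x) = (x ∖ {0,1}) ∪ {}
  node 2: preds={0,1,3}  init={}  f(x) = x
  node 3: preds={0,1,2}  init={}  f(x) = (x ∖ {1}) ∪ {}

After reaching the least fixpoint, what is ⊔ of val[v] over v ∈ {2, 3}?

Trace (7 dequeues):
  [1] u=0 | in {1} | out {0,1,2} | prev {} | push {}
  [2] u=1 | in {0,1,2} | out {1,2} | prev {1} | push {0}
  [3] u=2 | in {0,1,2} | out {0,1,2} | prev {} | push {1}
  [4] u=3 | in {0,1,2} | out {0,2} | prev {} | push {2}
  [5] u=0 | in {0,1,2} | out {0,1,2} | ==
  [6] u=1 | in {0,1,2} | out {1,2} | ==
  [7] u=2 | in {0,1,2} | out {0,1,2} | ==

Converged values:
  [0] {0,1,2}
  [1] {1,2}
  [2] {0,1,2}
  [3] {0,2}

{0,1,2}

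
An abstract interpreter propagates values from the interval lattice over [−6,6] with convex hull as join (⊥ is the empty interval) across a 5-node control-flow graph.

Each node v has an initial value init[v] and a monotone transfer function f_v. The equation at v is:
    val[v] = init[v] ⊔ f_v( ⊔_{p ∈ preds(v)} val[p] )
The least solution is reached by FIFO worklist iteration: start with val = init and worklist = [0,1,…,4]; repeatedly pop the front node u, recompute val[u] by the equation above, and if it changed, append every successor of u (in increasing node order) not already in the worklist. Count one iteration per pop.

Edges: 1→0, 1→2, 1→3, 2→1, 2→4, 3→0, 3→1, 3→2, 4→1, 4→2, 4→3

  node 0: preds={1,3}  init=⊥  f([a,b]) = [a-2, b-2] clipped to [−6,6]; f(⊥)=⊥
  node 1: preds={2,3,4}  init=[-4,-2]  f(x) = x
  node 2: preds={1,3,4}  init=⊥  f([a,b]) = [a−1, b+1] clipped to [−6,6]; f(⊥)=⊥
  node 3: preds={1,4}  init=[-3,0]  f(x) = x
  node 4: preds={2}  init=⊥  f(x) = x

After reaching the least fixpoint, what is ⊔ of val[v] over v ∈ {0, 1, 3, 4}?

Worklist (38 pops):
  #1 pop 0: in=[-4,0] → [-6,-2] (was ⊥); enqueue []
  #2 pop 1: in=[-3,0] → [-4,0] (was [-4,-2]); enqueue [0]
  #3 pop 2: in=[-4,0] → [-5,1] (was ⊥); enqueue [1]
  #4 pop 3: in=[-4,0] → [-4,0] (was [-3,0]); enqueue [2]
  #5 pop 4: in=[-5,1] → [-5,1] (was ⊥); enqueue [3]
  #6 pop 0: in=[-4,0] → [-6,-2] (no change)
  #7 pop 1: in=[-5,1] → [-5,1] (was [-4,0]); enqueue [0]
  #8 pop 2: in=[-5,1] → [-6,2] (was [-5,1]); enqueue [1,4]
  #9 pop 3: in=[-5,1] → [-5,1] (was [-4,0]); enqueue [2]
  #10 pop 0: in=[-5,1] → [-6,-1] (was [-6,-2]); enqueue []
  #11 pop 1: in=[-6,2] → [-6,2] (was [-5,1]); enqueue [0,3]
  #12 pop 4: in=[-6,2] → [-6,2] (was [-5,1]); enqueue [1]
  #13 pop 2: in=[-6,2] → [-6,3] (was [-6,2]); enqueue [4]
  #14 pop 0: in=[-6,2] → [-6,0] (was [-6,-1]); enqueue []
  #15 pop 3: in=[-6,2] → [-6,2] (was [-5,1]); enqueue [0,2]
  #16 pop 1: in=[-6,3] → [-6,3] (was [-6,2]); enqueue [3]
  #17 pop 4: in=[-6,3] → [-6,3] (was [-6,2]); enqueue [1]
  #18 pop 0: in=[-6,3] → [-6,1] (was [-6,0]); enqueue []
  #19 pop 2: in=[-6,3] → [-6,4] (was [-6,3]); enqueue [4]
  #20 pop 3: in=[-6,3] → [-6,3] (was [-6,2]); enqueue [0,2]
  #21 pop 1: in=[-6,4] → [-6,4] (was [-6,3]); enqueue [3]
  #22 pop 4: in=[-6,4] → [-6,4] (was [-6,3]); enqueue [1]
  #23 pop 0: in=[-6,4] → [-6,2] (was [-6,1]); enqueue []
  #24 pop 2: in=[-6,4] → [-6,5] (was [-6,4]); enqueue [4]
  #25 pop 3: in=[-6,4] → [-6,4] (was [-6,3]); enqueue [0,2]
  #26 pop 1: in=[-6,5] → [-6,5] (was [-6,4]); enqueue [3]
  #27 pop 4: in=[-6,5] → [-6,5] (was [-6,4]); enqueue [1]
  #28 pop 0: in=[-6,5] → [-6,3] (was [-6,2]); enqueue []
  #29 pop 2: in=[-6,5] → [-6,6] (was [-6,5]); enqueue [4]
  #30 pop 3: in=[-6,5] → [-6,5] (was [-6,4]); enqueue [0,2]
  #31 pop 1: in=[-6,6] → [-6,6] (was [-6,5]); enqueue [3]
  #32 pop 4: in=[-6,6] → [-6,6] (was [-6,5]); enqueue [1]
  #33 pop 0: in=[-6,6] → [-6,4] (was [-6,3]); enqueue []
  #34 pop 2: in=[-6,6] → [-6,6] (no change)
  #35 pop 3: in=[-6,6] → [-6,6] (was [-6,5]); enqueue [0,2]
  #36 pop 1: in=[-6,6] → [-6,6] (no change)
  #37 pop 0: in=[-6,6] → [-6,4] (no change)
  #38 pop 2: in=[-6,6] → [-6,6] (no change)

Fixpoint:
  val[0] = [-6,4]
  val[1] = [-6,6]
  val[2] = [-6,6]
  val[3] = [-6,6]
  val[4] = [-6,6]

[-6,6]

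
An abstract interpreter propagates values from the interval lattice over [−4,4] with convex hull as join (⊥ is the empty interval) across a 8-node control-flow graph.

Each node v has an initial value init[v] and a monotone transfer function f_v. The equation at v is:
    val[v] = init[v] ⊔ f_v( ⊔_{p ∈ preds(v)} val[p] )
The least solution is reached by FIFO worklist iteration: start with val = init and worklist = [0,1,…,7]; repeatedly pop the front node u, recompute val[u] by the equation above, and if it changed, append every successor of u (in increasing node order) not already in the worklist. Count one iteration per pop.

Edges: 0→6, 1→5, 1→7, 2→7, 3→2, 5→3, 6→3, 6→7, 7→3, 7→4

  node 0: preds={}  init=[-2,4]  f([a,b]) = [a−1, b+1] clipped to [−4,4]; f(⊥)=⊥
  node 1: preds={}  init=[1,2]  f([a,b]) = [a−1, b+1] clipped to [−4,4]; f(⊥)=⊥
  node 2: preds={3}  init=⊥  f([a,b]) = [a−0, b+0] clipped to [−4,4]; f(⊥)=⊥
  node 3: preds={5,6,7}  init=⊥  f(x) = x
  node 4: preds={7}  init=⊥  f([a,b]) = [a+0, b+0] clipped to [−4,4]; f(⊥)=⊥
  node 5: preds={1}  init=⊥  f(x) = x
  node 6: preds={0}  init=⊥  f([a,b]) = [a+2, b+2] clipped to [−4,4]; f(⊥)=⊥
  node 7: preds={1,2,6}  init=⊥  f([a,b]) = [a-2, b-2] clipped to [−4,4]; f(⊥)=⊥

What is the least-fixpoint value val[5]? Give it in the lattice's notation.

[1,2]

Worklist (16 pops):
  #1 pop 0: in=⊥ → [-2,4] (no change)
  #2 pop 1: in=⊥ → [1,2] (no change)
  #3 pop 2: in=⊥ → ⊥ (no change)
  #4 pop 3: in=⊥ → ⊥ (no change)
  #5 pop 4: in=⊥ → ⊥ (no change)
  #6 pop 5: in=[1,2] → [1,2] (was ⊥); enqueue [3]
  #7 pop 6: in=[-2,4] → [0,4] (was ⊥); enqueue []
  #8 pop 7: in=[0,4] → [-2,2] (was ⊥); enqueue [4]
  #9 pop 3: in=[-2,4] → [-2,4] (was ⊥); enqueue [2]
  #10 pop 4: in=[-2,2] → [-2,2] (was ⊥); enqueue []
  #11 pop 2: in=[-2,4] → [-2,4] (was ⊥); enqueue [7]
  #12 pop 7: in=[-2,4] → [-4,2] (was [-2,2]); enqueue [3,4]
  #13 pop 3: in=[-4,4] → [-4,4] (was [-2,4]); enqueue [2]
  #14 pop 4: in=[-4,2] → [-4,2] (was [-2,2]); enqueue []
  #15 pop 2: in=[-4,4] → [-4,4] (was [-2,4]); enqueue [7]
  #16 pop 7: in=[-4,4] → [-4,2] (no change)

Fixpoint:
  val[0] = [-2,4]
  val[1] = [1,2]
  val[2] = [-4,4]
  val[3] = [-4,4]
  val[4] = [-4,2]
  val[5] = [1,2]
  val[6] = [0,4]
  val[7] = [-4,2]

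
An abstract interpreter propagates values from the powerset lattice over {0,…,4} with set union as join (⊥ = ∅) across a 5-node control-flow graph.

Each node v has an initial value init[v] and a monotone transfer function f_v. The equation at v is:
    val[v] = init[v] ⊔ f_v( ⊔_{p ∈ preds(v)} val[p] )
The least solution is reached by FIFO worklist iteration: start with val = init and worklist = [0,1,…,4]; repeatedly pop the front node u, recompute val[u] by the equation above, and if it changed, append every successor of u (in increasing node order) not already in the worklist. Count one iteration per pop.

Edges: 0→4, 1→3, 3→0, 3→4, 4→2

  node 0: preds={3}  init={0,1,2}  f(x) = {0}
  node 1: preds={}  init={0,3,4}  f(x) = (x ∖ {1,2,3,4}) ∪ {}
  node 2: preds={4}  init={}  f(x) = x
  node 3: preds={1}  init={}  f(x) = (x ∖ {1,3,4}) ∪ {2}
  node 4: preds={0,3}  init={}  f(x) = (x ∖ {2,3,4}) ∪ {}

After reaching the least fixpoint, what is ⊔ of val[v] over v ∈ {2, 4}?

{0,1}

Trace (7 dequeues):
  [1] u=0 | in {} | out {0,1,2} | ==
  [2] u=1 | in {} | out {0,3,4} | ==
  [3] u=2 | in {} | out {} | ==
  [4] u=3 | in {0,3,4} | out {0,2} | prev {} | push {0}
  [5] u=4 | in {0,1,2} | out {0,1} | prev {} | push {2}
  [6] u=0 | in {0,2} | out {0,1,2} | ==
  [7] u=2 | in {0,1} | out {0,1} | prev {} | push {}

Converged values:
  [0] {0,1,2}
  [1] {0,3,4}
  [2] {0,1}
  [3] {0,2}
  [4] {0,1}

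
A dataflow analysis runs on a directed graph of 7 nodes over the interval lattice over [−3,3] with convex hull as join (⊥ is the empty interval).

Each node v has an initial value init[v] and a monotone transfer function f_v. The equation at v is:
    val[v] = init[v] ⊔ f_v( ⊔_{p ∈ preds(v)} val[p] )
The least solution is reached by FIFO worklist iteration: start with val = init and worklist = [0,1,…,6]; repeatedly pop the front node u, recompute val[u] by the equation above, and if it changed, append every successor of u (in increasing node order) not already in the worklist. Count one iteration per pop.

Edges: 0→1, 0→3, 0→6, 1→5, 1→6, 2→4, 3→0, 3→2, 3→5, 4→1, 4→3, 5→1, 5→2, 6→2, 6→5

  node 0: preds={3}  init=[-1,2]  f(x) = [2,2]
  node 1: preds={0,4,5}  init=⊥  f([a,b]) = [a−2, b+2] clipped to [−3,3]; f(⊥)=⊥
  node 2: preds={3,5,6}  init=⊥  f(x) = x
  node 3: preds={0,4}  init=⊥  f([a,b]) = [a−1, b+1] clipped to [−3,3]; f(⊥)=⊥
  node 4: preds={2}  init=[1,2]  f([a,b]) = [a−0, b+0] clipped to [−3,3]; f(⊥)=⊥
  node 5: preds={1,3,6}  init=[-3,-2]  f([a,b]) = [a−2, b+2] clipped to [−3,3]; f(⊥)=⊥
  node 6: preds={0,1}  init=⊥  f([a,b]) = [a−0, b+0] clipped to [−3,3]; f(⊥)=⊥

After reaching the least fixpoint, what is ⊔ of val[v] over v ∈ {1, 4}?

[-3,3]

Iteration log — 17 steps:
  step 1. node 0  ⊔preds=⊥  new=[-1,2]  stable
  step 2. node 1  ⊔preds=[-3,2]  new=[-3,3]  old=⊥  +wl: 
  step 3. node 2  ⊔preds=[-3,-2]  new=[-3,-2]  old=⊥  +wl: 
  step 4. node 3  ⊔preds=[-1,2]  new=[-2,3]  old=⊥  +wl: 0,2
  step 5. node 4  ⊔preds=[-3,-2]  new=[-3,2]  old=[1,2]  +wl: 1,3
  step 6. node 5  ⊔preds=[-3,3]  new=[-3,3]  old=[-3,-2]  +wl: 
  step 7. node 6  ⊔preds=[-3,3]  new=[-3,3]  old=⊥  +wl: 5
  step 8. node 0  ⊔preds=[-2,3]  new=[-1,2]  stable
  step 9. node 2  ⊔preds=[-3,3]  new=[-3,3]  old=[-3,-2]  +wl: 4
  step 10. node 1  ⊔preds=[-3,3]  new=[-3,3]  stable
  step 11. node 3  ⊔preds=[-3,2]  new=[-3,3]  old=[-2,3]  +wl: 0,2
  step 12. node 5  ⊔preds=[-3,3]  new=[-3,3]  stable
  step 13. node 4  ⊔preds=[-3,3]  new=[-3,3]  old=[-3,2]  +wl: 1,3
  step 14. node 0  ⊔preds=[-3,3]  new=[-1,2]  stable
  step 15. node 2  ⊔preds=[-3,3]  new=[-3,3]  stable
  step 16. node 1  ⊔preds=[-3,3]  new=[-3,3]  stable
  step 17. node 3  ⊔preds=[-3,3]  new=[-3,3]  stable

Least fixpoint reached:
  node 0: [-1,2]
  node 1: [-3,3]
  node 2: [-3,3]
  node 3: [-3,3]
  node 4: [-3,3]
  node 5: [-3,3]
  node 6: [-3,3]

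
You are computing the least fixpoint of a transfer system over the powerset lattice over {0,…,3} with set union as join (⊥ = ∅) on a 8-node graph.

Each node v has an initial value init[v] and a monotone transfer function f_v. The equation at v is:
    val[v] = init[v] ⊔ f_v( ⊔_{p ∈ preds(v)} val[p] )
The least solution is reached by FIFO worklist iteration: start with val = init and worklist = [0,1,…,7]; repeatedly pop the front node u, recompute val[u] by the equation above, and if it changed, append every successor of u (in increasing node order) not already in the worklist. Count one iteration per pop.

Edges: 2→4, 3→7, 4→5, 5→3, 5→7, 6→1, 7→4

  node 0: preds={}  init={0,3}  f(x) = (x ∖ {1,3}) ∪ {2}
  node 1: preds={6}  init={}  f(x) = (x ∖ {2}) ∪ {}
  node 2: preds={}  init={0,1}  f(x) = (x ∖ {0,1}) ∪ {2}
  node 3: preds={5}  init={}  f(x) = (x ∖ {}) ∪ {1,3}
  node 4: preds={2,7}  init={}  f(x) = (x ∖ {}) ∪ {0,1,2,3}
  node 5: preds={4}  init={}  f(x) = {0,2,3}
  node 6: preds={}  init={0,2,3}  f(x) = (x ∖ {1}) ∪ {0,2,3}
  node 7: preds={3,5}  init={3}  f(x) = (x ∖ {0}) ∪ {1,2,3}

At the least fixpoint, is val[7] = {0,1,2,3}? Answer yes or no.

no

Worklist (11 pops):
  #1 pop 0: in={} → {0,2,3} (was {0,3}); enqueue []
  #2 pop 1: in={0,2,3} → {0,3} (was {}); enqueue []
  #3 pop 2: in={} → {0,1,2} (was {0,1}); enqueue []
  #4 pop 3: in={} → {1,3} (was {}); enqueue []
  #5 pop 4: in={0,1,2,3} → {0,1,2,3} (was {}); enqueue []
  #6 pop 5: in={0,1,2,3} → {0,2,3} (was {}); enqueue [3]
  #7 pop 6: in={} → {0,2,3} (no change)
  #8 pop 7: in={0,1,2,3} → {1,2,3} (was {3}); enqueue [4]
  #9 pop 3: in={0,2,3} → {0,1,2,3} (was {1,3}); enqueue [7]
  #10 pop 4: in={0,1,2,3} → {0,1,2,3} (no change)
  #11 pop 7: in={0,1,2,3} → {1,2,3} (no change)

Fixpoint:
  val[0] = {0,2,3}
  val[1] = {0,3}
  val[2] = {0,1,2}
  val[3] = {0,1,2,3}
  val[4] = {0,1,2,3}
  val[5] = {0,2,3}
  val[6] = {0,2,3}
  val[7] = {1,2,3}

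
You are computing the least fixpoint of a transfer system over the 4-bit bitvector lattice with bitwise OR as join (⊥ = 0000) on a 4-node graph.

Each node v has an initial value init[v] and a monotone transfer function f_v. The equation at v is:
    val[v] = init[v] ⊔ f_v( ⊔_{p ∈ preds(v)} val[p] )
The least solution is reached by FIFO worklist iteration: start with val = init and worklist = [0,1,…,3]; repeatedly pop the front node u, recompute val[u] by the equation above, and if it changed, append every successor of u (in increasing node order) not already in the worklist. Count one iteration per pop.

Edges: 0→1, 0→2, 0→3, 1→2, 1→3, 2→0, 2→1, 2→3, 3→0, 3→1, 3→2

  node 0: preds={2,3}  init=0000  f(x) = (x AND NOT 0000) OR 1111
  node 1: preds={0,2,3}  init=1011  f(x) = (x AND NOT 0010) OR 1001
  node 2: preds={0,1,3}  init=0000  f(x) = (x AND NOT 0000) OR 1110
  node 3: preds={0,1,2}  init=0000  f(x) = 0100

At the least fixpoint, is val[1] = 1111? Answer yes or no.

yes

Worklist (7 pops):
  #1 pop 0: in=0000 → 1111 (was 0000); enqueue []
  #2 pop 1: in=1111 → 1111 (was 1011); enqueue []
  #3 pop 2: in=1111 → 1111 (was 0000); enqueue [0,1]
  #4 pop 3: in=1111 → 0100 (was 0000); enqueue [2]
  #5 pop 0: in=1111 → 1111 (no change)
  #6 pop 1: in=1111 → 1111 (no change)
  #7 pop 2: in=1111 → 1111 (no change)

Fixpoint:
  val[0] = 1111
  val[1] = 1111
  val[2] = 1111
  val[3] = 0100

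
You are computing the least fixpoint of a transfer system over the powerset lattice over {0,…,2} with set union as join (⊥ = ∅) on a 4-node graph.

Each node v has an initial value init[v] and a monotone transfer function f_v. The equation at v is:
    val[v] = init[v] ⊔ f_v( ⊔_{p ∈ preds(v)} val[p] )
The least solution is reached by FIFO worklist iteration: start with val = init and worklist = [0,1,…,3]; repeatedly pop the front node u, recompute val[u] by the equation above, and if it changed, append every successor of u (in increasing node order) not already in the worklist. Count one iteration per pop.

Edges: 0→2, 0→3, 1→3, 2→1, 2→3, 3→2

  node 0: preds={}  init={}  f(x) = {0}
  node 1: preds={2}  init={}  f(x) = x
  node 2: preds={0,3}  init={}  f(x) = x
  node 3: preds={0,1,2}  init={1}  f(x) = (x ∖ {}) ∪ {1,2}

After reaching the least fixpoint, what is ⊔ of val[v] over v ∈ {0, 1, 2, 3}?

{0,1,2}

Trace (9 dequeues):
  [1] u=0 | in {} | out {0} | prev {} | push {}
  [2] u=1 | in {} | out {} | ==
  [3] u=2 | in {0,1} | out {0,1} | prev {} | push {1}
  [4] u=3 | in {0,1} | out {0,1,2} | prev {1} | push {2}
  [5] u=1 | in {0,1} | out {0,1} | prev {} | push {3}
  [6] u=2 | in {0,1,2} | out {0,1,2} | prev {0,1} | push {1}
  [7] u=3 | in {0,1,2} | out {0,1,2} | ==
  [8] u=1 | in {0,1,2} | out {0,1,2} | prev {0,1} | push {3}
  [9] u=3 | in {0,1,2} | out {0,1,2} | ==

Converged values:
  [0] {0}
  [1] {0,1,2}
  [2] {0,1,2}
  [3] {0,1,2}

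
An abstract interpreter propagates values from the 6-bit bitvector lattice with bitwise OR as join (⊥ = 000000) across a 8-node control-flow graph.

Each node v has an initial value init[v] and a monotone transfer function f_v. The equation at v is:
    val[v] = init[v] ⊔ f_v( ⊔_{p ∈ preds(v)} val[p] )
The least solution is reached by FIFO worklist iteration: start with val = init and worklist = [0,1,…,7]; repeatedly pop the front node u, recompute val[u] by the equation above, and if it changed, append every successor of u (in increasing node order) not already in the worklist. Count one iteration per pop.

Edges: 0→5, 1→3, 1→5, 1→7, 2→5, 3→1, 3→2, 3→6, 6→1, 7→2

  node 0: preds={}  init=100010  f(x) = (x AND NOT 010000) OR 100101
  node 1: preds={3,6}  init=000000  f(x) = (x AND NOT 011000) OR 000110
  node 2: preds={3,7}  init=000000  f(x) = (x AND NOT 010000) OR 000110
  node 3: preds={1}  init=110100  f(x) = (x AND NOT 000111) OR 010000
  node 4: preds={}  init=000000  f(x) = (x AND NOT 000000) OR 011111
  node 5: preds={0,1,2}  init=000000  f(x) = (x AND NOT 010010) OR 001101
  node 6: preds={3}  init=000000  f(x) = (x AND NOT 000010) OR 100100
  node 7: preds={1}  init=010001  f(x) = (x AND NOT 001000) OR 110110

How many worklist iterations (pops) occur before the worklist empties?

Worklist (10 pops):
  #1 pop 0: in=000000 → 100111 (was 100010); enqueue []
  #2 pop 1: in=110100 → 100110 (was 000000); enqueue []
  #3 pop 2: in=110101 → 100111 (was 000000); enqueue []
  #4 pop 3: in=100110 → 110100 (no change)
  #5 pop 4: in=000000 → 011111 (was 000000); enqueue []
  #6 pop 5: in=100111 → 101101 (was 000000); enqueue []
  #7 pop 6: in=110100 → 110100 (was 000000); enqueue [1]
  #8 pop 7: in=100110 → 110111 (was 010001); enqueue [2]
  #9 pop 1: in=110100 → 100110 (no change)
  #10 pop 2: in=110111 → 100111 (no change)

Fixpoint:
  val[0] = 100111
  val[1] = 100110
  val[2] = 100111
  val[3] = 110100
  val[4] = 011111
  val[5] = 101101
  val[6] = 110100
  val[7] = 110111

10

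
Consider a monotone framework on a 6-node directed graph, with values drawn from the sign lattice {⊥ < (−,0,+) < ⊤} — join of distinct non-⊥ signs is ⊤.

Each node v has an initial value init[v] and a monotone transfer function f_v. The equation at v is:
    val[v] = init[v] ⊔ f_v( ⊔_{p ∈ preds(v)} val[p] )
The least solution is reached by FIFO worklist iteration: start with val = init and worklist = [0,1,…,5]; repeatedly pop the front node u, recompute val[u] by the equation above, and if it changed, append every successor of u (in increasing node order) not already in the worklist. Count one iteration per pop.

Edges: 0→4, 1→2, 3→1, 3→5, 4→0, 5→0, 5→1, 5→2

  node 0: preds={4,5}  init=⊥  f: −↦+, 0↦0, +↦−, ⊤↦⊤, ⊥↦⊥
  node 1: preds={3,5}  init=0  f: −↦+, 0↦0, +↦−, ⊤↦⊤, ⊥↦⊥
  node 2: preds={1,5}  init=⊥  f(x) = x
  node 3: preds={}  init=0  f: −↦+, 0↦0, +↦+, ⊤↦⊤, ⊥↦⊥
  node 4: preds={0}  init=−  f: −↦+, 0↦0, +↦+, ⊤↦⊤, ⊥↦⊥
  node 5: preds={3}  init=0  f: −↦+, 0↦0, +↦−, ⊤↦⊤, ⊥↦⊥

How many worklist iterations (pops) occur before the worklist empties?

Trace (7 dequeues):
  [1] u=0 | in ⊤ | out ⊤ | prev ⊥ | push {}
  [2] u=1 | in 0 | out 0 | ==
  [3] u=2 | in 0 | out 0 | prev ⊥ | push {}
  [4] u=3 | in ⊥ | out 0 | ==
  [5] u=4 | in ⊤ | out ⊤ | prev − | push {0}
  [6] u=5 | in 0 | out 0 | ==
  [7] u=0 | in ⊤ | out ⊤ | ==

Converged values:
  [0] ⊤
  [1] 0
  [2] 0
  [3] 0
  [4] ⊤
  [5] 0

7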